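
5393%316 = 21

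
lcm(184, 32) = 736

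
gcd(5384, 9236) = 4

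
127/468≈0.271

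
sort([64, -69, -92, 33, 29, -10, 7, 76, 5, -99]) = [-99, -92, -69, -10, 5, 7, 29, 33, 64, 76]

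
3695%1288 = 1119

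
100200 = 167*600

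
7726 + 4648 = 12374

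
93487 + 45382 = 138869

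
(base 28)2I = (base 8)112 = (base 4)1022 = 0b1001010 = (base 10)74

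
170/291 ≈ 0.584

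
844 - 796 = 48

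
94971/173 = 548+167/173 ≈ 548.97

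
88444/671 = 131+543/671 ≈ 131.81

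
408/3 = 136 = 136.00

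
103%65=38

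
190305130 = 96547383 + 93757747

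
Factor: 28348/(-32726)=-1*2^1*19^1*373^1*16363^(-1)=-14174/16363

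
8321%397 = 381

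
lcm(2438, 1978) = 104834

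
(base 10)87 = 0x57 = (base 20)47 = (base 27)36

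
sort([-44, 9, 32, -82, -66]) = [-82, -66, -44, 9, 32]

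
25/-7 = -3 - 4/7 ≈ -3.57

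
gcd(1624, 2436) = 812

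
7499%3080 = 1339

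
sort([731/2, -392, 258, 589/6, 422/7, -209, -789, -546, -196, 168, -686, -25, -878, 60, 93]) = [-878, -789, -686, -546, -392, -209, -196, -25, 60, 422/7, 93, 589/6, 168, 258, 731/2]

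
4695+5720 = 10415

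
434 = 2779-2345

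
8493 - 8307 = 186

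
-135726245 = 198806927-334533172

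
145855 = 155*941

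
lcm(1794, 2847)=130962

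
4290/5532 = 715/922 ≈ 0.775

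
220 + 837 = 1057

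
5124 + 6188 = 11312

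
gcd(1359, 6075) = 9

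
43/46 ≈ 0.935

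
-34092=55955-90047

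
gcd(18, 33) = 3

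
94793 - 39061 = 55732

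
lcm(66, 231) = 462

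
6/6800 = 3/3400 ≈ 0.000882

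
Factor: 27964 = 2^2*6991^1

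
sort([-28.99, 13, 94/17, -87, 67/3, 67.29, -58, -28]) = [-87, -58, -28.99, -28, 94/17, 13, 67/3, 67.29]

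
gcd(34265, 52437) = 77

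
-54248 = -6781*8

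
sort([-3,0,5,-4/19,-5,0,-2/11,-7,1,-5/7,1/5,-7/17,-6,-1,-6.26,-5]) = [-7,-6.26,-6,-5,-5,-3,-1,-5/7,-7/17,-4/19,-2/11,0,0,1/5,1,5]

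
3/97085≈0.0000309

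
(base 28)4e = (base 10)126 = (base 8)176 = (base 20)66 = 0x7e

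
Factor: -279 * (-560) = 2^4 * 3^2 * 5^1 * 7^1 * 31^1 = 156240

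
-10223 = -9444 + -779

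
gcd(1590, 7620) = 30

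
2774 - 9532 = -6758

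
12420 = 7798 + 4622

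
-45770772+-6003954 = -51774726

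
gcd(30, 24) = 6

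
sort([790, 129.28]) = [129.28, 790]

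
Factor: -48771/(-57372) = 2^(-2) * 3^1 * 7^(-1) * 683^(-1) * 5419^1 = 16257/19124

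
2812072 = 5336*527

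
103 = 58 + 45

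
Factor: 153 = 3^2 * 17^1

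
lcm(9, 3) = 9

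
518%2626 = 518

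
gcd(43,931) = 1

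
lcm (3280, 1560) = 127920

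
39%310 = 39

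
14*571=7994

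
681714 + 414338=1096052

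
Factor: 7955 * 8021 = 5^1 * 13^1 * 37^1 * 43^1 * 617^1 = 63807055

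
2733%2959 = 2733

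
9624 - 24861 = -15237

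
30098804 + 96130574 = 126229378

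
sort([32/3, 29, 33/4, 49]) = [33/4, 32/3, 29, 49]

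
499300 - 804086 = -304786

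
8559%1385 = 249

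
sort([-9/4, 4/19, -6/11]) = [-9/4, -6/11, 4/19]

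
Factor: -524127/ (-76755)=5^ (-1) * 7^ (-1) * 239^1=239/35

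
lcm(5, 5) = 5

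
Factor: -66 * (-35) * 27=2^1 * 3^4 * 5^1 * 7^1 * 11^1=62370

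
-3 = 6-9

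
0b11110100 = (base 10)244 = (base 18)da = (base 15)114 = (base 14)136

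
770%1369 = 770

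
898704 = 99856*9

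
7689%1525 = 64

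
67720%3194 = 646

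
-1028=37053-38081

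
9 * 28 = 252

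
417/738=139/246≈0.565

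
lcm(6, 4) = 12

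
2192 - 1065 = 1127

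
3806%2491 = 1315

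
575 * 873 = 501975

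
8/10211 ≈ 0.000783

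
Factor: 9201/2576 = 2^(-4) * 3^1 * 7^(-1) * 23^(-1) * 3067^1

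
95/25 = 3 + 4/5 = 3.80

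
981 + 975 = 1956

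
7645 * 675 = 5160375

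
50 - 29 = 21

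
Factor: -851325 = -1*3^1*5^2*11351^1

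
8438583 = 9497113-1058530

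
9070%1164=922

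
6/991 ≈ 0.00605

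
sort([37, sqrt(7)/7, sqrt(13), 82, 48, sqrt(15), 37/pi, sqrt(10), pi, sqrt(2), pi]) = [sqrt(7)/7, sqrt(2), pi, pi, sqrt(10), sqrt(13), sqrt(15), 37/pi, 37, 48, 82]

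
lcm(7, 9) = 63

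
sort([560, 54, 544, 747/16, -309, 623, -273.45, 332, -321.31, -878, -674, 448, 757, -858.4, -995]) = [-995, -878, -858.4, -674, -321.31, -309, -273.45, 747/16, 54, 332, 448, 544, 560, 623, 757]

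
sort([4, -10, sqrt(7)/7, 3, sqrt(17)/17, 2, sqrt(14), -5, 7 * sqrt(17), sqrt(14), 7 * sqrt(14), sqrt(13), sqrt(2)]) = [-10, -5, sqrt(17)/17, sqrt(7)/7, sqrt(2), 2, 3, sqrt(13), sqrt(14), sqrt(14), 4, 7 * sqrt(14), 7 * sqrt(17)]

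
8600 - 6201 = 2399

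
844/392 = 211/98 ≈ 2.15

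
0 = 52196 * 0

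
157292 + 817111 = 974403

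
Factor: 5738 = 2^1*19^1*151^1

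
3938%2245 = 1693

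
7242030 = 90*80467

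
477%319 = 158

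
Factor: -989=-1 * 23^1 * 43^1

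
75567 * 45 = 3400515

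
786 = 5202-4416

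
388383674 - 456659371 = -68275697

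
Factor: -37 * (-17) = 17^1 * 37^1 = 629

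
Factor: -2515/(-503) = 5^1 = 5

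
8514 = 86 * 99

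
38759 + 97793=136552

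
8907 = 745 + 8162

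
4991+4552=9543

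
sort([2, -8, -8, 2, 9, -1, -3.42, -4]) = [-8, -8, -4, -3.42, -1, 2, 2, 9]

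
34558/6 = 5759 + 2/3≈5759.67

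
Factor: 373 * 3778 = 2^1 * 373^1 * 1889^1 = 1409194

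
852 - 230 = 622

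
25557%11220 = 3117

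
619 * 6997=4331143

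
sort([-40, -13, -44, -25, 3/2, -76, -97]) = [-97, -76, -44, -40, -25, -13, 3/2]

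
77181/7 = 11025 + 6/7 ≈ 11025.86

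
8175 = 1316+6859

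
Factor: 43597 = 43597^1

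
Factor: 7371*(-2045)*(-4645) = 3^4*5^2*7^1*13^1*409^1*929^1 = 70017313275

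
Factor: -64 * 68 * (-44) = 2^10 * 11^1 * 17^1 = 191488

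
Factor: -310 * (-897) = 2^1 * 3^1 * 5^1 * 13^1 * 23^1 * 31^1 = 278070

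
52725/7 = 7532 + 1/7 ≈ 7532.14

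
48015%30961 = 17054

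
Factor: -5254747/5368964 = -1 * 2^(-2) * 751^1 * 6997^1 * 1342241^(-1)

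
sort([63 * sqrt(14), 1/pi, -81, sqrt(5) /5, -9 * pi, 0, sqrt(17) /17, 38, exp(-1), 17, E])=[-81, -9 * pi, 0, sqrt(17) /17, 1/pi, exp(-1), sqrt(5) /5, E, 17, 38, 63 * sqrt(14)]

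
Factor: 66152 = 2^3 * 8269^1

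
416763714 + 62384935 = 479148649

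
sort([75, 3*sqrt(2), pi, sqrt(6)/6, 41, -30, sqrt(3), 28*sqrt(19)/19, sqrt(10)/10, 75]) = [-30, sqrt(10)/10, sqrt(6)/6, sqrt(3), pi, 3*sqrt(2), 28*sqrt(19)/19, 41, 75, 75]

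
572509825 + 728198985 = 1300708810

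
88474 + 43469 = 131943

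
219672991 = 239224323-19551332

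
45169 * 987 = 44581803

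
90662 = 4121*22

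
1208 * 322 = 388976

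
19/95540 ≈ 0.000199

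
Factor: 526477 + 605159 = 2^2 * 3^1 * 11^1 * 8573^1 = 1131636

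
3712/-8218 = -1856/4109≈-0.452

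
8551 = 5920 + 2631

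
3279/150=1093/50=21.86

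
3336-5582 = -2246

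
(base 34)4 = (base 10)4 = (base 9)4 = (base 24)4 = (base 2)100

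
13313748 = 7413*1796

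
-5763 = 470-6233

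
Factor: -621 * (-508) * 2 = 2^3 * 3^3 * 23^1 * 127^1 = 630936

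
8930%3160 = 2610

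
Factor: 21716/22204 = 7^(-1) * 13^(-1) * 89^1 = 89/91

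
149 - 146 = 3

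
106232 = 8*13279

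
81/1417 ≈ 0.0572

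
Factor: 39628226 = 2^1*11^2*163753^1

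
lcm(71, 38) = 2698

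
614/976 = 307/488 ≈ 0.629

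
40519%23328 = 17191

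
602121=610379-8258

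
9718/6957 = 1+2761/6957 ≈ 1.40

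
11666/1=11666=11666.00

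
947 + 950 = 1897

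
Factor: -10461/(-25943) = 3^1*11^1*317^1*25943^(-1)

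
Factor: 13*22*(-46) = -1*2^2*11^1*13^1*23^1 = -13156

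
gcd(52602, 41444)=1594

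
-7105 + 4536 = -2569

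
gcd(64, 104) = 8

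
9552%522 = 156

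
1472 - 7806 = -6334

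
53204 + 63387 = 116591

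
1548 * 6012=9306576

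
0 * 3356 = 0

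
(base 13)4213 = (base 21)kf7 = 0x23b6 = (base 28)bie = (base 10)9142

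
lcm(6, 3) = 6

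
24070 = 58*415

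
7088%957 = 389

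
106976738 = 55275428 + 51701310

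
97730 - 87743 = 9987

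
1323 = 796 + 527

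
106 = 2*53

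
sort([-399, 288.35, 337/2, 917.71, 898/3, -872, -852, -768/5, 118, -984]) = [-984, -872, -852, -399, -768/5, 118, 337/2, 288.35, 898/3, 917.71]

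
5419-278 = 5141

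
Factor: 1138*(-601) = -1*2^1*569^1*601^1 = -683938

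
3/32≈0.0938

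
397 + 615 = 1012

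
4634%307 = 29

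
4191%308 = 187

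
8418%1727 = 1510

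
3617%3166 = 451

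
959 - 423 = 536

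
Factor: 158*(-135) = -1*2^1*3^3*5^1*79^1 = -21330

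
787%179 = 71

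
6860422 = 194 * 35363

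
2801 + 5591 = 8392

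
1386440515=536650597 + 849789918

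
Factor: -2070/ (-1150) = 3^2*5^ (-1) = 9/5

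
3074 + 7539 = 10613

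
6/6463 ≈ 0.000928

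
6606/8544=1101/1424 ≈ 0.773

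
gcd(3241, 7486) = 1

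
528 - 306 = 222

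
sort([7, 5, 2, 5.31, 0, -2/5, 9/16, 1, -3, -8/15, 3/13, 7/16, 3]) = [-3, -8/15, -2/5, 0, 3/13, 7/16, 9/16, 1, 2, 3, 5, 5.31, 7]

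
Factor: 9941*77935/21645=3^(-2)*11^1*37^(-1)*109^1*9941^1=11919259/333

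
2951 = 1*2951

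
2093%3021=2093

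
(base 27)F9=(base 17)176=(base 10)414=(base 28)EM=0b110011110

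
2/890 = 1/445≈0.00225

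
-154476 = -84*1839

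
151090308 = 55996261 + 95094047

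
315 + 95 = 410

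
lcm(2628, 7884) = 7884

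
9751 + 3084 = 12835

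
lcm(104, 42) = 2184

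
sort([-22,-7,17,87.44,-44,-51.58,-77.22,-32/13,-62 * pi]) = [-62 * pi,-77.22,-51.58,-44,-22,-7,-32/13,17,87.44]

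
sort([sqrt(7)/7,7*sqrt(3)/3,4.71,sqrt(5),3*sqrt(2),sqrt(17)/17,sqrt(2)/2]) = [sqrt(17)/17,sqrt(7)/7,sqrt(2)/2,sqrt(5),7*sqrt(3)/3,3*sqrt(2),4.71]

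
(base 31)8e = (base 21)ca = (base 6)1114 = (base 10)262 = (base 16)106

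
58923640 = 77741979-18818339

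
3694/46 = 80 + 7/23 ≈ 80.30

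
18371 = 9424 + 8947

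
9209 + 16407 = 25616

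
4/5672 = 1/1418 ≈ 0.000705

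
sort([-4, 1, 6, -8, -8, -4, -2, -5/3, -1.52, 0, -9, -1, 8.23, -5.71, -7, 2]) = [-9, -8, -8, -7, -5.71, -4, -4, -2, -5/3, -1.52, -1, 0, 1, 2, 6, 8.23]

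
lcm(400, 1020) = 20400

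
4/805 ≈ 0.00497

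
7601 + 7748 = 15349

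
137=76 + 61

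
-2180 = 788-2968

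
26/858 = 1/33 ≈ 0.0303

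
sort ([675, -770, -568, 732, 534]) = [-770, -568, 534, 675, 732]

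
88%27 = 7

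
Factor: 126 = 2^1*3^2*7^1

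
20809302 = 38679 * 538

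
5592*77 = 430584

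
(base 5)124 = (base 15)29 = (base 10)39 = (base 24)1f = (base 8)47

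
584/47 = 12+20/47 ≈ 12.43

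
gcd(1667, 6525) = 1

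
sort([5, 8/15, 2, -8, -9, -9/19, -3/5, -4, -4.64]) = [-9, -8, -4.64, -4, -3/5, -9/19, 8/15, 2, 5]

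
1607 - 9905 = -8298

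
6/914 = 3/457 ≈ 0.00656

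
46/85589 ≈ 0.000537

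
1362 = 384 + 978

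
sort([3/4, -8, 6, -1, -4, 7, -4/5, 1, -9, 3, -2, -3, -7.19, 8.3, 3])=[-9, -8, -7.19, -4, -3, -2, -1, -4/5, 3/4, 1, 3, 3, 6, 7, 8.3]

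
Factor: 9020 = 2^2*5^1*11^1*41^1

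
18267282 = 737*24786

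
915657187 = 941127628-25470441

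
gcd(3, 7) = 1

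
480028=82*5854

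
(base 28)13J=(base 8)1567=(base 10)887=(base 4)31313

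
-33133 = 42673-75806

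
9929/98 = 101 + 31/98 ≈ 101.32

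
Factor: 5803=7^1 * 829^1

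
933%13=10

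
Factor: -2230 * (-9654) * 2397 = 2^2 * 3^2 * 5^1 * 17^1 * 47^1 * 223^1 * 1609^1 = 51603622740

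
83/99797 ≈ 0.000832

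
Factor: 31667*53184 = 2^6*3^1*277^1*31667^1 = 1684177728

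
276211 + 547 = 276758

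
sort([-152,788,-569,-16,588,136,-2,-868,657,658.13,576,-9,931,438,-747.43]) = [-868,-747.43,-569,-152,-16,-9,-2,136,438,576,588,657,658.13,788,931]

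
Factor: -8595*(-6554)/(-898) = -1*3^2*5^1*29^1*113^1*191^1*449^(-1) = -28165815/449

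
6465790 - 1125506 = 5340284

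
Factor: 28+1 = 29^1 = 29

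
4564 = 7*652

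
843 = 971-128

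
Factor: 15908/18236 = 41^1*47^(-1) = 41/47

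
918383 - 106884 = 811499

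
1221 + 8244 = 9465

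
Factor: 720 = 2^4 * 3^2 * 5^1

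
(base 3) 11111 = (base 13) 94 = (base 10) 121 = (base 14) 89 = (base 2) 1111001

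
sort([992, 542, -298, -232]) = [-298, -232, 542, 992]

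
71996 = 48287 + 23709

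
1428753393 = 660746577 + 768006816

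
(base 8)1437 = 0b1100011111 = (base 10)799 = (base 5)11144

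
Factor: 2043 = 3^2 * 227^1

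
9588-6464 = 3124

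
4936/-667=-7 - 267/667 ≈ -7.40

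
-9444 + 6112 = -3332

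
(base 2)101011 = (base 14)31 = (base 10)43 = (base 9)47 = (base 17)29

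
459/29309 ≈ 0.0157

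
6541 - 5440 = 1101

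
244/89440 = 61/22360 ≈ 0.00273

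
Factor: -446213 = -1 * 239^1 * 1867^1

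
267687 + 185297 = 452984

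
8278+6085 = 14363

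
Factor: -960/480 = -1*2^1 = -2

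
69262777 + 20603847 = 89866624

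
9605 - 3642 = 5963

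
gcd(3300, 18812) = 4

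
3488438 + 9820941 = 13309379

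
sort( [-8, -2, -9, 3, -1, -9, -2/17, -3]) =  [-9, -9, -8, -3, -2, -1, -2/17, 3]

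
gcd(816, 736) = 16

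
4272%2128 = 16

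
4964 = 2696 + 2268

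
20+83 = 103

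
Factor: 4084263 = 3^4*50423^1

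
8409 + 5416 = 13825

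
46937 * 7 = 328559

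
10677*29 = 309633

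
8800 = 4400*2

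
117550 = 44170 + 73380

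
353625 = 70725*5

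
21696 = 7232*3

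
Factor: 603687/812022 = 2^(-1)*7^1*89^1*419^(-1) = 623/838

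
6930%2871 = 1188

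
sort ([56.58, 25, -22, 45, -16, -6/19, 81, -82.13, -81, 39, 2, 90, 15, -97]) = [-97, -82.13, -81, -22, -16, -6/19, 2, 15, 25, 39, 45, 56.58, 81, 90]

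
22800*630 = 14364000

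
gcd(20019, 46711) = 6673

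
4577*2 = 9154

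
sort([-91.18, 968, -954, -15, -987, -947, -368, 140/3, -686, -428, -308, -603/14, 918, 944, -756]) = [-987, -954, -947, -756, -686, -428, -368, -308, -91.18, -603/14, -15, 140/3, 918, 944, 968]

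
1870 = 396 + 1474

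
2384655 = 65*36687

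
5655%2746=163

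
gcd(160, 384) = 32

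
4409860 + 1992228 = 6402088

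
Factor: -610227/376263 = -1 * 3^1 * 233^1 * 431^(-1) = -699/431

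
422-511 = -89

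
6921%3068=785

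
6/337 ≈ 0.0178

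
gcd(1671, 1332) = 3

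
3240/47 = 68 + 44/47 ≈ 68.94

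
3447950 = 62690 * 55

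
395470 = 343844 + 51626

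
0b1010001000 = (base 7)1614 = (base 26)oo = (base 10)648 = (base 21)19i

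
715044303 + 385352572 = 1100396875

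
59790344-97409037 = -37618693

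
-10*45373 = -453730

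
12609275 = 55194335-42585060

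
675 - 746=-71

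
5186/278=2593/139 ≈ 18.65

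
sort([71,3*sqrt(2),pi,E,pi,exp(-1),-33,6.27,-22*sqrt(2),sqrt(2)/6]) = [-33,-22*sqrt(2),sqrt(2)/6,exp(-1),E,pi,pi,3*sqrt(2),6.27,71]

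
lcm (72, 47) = 3384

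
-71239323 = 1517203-72756526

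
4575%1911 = 753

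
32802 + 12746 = 45548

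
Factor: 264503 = 17^1*15559^1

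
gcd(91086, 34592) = 94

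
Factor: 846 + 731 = 19^1 * 83^1 = 1577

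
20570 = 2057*10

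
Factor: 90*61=2^1*3^2*5^1*61^1=5490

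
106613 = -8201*(-13)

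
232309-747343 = -515034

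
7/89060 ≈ 0.0000786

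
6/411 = 2/137 ≈ 0.0146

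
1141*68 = 77588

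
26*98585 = 2563210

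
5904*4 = 23616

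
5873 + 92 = 5965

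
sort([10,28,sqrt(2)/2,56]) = [sqrt(2)/2,10,28,56]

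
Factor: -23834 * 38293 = -1 * 2^1 * 17^1 * 149^1 * 257^1 * 701^1 = -912675362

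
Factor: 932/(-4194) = -1 * 2^1 * 3^(-2) = -2/9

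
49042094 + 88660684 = 137702778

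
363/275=1 + 8/25=1.32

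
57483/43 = 1336 + 35/43 ≈ 1336.81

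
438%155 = 128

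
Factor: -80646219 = -1*3^3*47^1*103^1*617^1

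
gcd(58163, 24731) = 7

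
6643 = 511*13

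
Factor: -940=-1*2^2*5^1*47^1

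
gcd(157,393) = 1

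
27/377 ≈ 0.0716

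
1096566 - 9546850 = -8450284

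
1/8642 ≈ 0.000116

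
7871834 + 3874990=11746824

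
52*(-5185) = -269620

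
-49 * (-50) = 2450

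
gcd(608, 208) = 16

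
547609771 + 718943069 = 1266552840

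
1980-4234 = -2254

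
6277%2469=1339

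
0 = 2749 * 0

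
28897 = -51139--80036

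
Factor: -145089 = -1*3^2*7^3*47^1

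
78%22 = 12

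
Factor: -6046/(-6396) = 2^(-1)*3^(-1)*13^(-1)*41^(-1)*3023^1 = 3023/3198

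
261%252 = 9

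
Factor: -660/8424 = -1 * 2^(-1) * 3^(-3) * 5^1 * 11^1 * 13^(-1) = -55/702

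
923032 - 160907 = 762125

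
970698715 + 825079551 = 1795778266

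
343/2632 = 49/376 ≈ 0.130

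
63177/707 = 89+254/707 ≈ 89.36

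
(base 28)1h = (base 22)21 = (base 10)45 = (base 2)101101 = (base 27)1i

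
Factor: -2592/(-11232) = 3^1 * 13^(-1) = 3/13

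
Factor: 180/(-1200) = -1*2^(-2)*3^1*5^(-1) = -3/20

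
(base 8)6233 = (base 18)9h5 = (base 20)817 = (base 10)3227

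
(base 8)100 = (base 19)37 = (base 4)1000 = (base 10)64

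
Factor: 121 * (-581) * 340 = -1 * 2^2 * 5^1 * 7^1 * 11^2 * 17^1 * 83^1 = -23902340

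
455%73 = 17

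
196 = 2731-2535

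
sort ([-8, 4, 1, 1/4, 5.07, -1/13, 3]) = [-8, -1/13, 1/4, 1, 3, 4, 5.07]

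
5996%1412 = 348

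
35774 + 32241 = 68015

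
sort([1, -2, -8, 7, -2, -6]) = [-8, -6, -2, -2, 1, 7]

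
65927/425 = 155 + 52/425 ≈ 155.12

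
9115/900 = 10 + 23/180 ≈ 10.13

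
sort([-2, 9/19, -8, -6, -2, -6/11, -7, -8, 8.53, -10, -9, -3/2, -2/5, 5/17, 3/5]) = [-10, -9, -8, -8, -7, -6, -2, -2, -3/2, -6/11, -2/5, 5/17, 9/19, 3/5, 8.53]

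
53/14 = 3 + 11/14 ≈ 3.79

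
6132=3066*2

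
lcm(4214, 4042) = 198058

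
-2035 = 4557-6592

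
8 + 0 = 8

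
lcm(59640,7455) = 59640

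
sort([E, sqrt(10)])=[E, sqrt(10)]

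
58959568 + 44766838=103726406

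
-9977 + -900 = -10877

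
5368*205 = 1100440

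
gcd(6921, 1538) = 769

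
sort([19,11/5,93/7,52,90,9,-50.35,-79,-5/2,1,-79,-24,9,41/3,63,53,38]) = [-79,-79,-50.35,-24,-5/2,1,11/5,9,9,93/7,41/3,19,38,52,53,63,90]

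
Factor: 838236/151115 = 2^2 * 3^1 * 5^(-1) * 7^1 * 17^1 * 587^1 * 30223^(-1)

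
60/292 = 15/73 ≈ 0.205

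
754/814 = 377/407 ≈ 0.926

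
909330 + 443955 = 1353285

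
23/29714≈0.000774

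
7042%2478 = 2086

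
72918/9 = 8102 = 8102.00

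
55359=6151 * 9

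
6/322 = 3/161 ≈ 0.0186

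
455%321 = 134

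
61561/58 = 1061 + 23/58≈1061.40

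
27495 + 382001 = 409496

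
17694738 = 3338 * 5301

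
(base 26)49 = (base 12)95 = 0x71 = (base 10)113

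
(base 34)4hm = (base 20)d14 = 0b1010001101000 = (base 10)5224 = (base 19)e8i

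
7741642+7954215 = 15695857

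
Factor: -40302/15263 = -1*2^1*3^2*2239^1*15263^(-1)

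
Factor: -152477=-1 * 13^1 * 37^1 * 317^1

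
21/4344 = 7/1448 ≈ 0.00483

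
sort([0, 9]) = [0, 9]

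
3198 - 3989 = -791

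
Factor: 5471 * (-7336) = -1 * 2^3 * 7^1 * 131^1 * 5471^1 = -40135256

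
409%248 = 161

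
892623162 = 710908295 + 181714867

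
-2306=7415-9721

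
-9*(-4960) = 44640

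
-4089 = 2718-6807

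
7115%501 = 101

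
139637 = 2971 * 47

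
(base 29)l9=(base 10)618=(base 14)322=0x26a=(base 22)162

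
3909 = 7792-3883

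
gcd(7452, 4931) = 1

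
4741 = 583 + 4158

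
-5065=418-5483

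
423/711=47/79 ≈ 0.595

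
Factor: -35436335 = -1*5^1*11^1*644297^1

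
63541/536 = 118 + 293/536 ≈ 118.55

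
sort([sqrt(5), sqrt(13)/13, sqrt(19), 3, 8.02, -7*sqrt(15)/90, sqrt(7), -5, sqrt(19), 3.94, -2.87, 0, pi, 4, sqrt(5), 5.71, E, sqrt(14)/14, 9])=[-5, -2.87, -7*sqrt(15)/90, 0, sqrt(14)/14, sqrt(13)/13, sqrt(5), sqrt(5), sqrt(7), E, 3, pi, 3.94, 4, sqrt(19), sqrt(19), 5.71, 8.02, 9]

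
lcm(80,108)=2160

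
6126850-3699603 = 2427247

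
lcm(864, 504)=6048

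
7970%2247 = 1229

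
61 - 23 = 38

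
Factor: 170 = 2^1 * 5^1 * 17^1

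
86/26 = 3 + 4/13 ≈ 3.31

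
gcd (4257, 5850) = 9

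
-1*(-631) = 631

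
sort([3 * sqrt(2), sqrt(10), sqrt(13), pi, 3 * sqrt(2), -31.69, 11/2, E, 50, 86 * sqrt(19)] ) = [-31.69, E, pi, sqrt(10), sqrt(13), 3 * sqrt(2), 3 * sqrt(2), 11/2, 50, 86 * sqrt(19)] 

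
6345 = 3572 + 2773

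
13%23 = 13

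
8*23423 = 187384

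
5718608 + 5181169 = 10899777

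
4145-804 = 3341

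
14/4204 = 7/2102 ≈ 0.00333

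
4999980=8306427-3306447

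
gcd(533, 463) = 1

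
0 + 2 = 2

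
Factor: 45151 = 163^1 * 277^1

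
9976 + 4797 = 14773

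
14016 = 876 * 16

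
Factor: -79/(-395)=5^(-1)=1/5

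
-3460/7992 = -865/1998 ≈ -0.433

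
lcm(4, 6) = 12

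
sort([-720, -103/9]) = [-720, -103/9]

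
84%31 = 22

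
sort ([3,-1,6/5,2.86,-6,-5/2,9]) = [-6,-5/2,-1,6/5,2.86,3,9]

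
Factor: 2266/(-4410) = -1 * 3^(-2) * 5^(-1) * 7^(-2) * 11^1 * 103^1 = -1133/2205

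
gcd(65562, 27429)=669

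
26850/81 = 331 + 13/27 ≈ 331.48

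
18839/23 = 819 + 2/23 ≈ 819.09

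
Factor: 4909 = 4909^1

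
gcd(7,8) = 1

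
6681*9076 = 60636756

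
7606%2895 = 1816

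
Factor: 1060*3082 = 2^3*5^1*23^1*53^1*67^1 = 3266920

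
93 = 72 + 21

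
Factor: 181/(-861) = -1 * 3^(-1) * 7^(-1) * 41^(-1) * 181^1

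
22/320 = 11/160 ≈ 0.0688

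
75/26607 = 25/8869 ≈ 0.00282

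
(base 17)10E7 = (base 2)1010000100110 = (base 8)12046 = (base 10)5158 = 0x1426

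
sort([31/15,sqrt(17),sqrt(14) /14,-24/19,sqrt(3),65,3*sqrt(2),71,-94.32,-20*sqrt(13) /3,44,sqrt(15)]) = [-94.32,-20*sqrt(13) /3,-24/19,sqrt(14) /14,sqrt(3),31/15,sqrt(15),sqrt(17),3*sqrt(2),44,65,71]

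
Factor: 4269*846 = 2^1*3^3*47^1*1423^1 = 3611574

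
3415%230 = 195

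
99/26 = 3 + 21/26 ≈ 3.81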